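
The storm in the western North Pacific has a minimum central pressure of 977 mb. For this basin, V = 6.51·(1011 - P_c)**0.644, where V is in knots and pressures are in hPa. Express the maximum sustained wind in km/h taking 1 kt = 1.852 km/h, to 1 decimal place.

ΔP = 1011 − 977 = 34 mb.
V ≈ 6.51 × 34^0.644 = 6.51 × 9.689 ≈ 63.074 kt.
63.074 × 1.852 ≈ 116.81 km/h → 116.8 km/h.

116.8 km/h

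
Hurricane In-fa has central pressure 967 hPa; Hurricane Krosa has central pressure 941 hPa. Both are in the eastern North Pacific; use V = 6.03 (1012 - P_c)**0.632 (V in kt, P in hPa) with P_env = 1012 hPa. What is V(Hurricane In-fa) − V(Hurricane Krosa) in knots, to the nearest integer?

-22 kt

Hurricane In-fa: ΔP = 45; V ≈ 6.03 × 45^0.632 ≈ 66.86 kt.
Hurricane Krosa: ΔP = 71; V ≈ 6.03 × 71^0.632 ≈ 89.19 kt.
Difference ≈ 66.86 − 89.19 = -22.33 → -22 kt.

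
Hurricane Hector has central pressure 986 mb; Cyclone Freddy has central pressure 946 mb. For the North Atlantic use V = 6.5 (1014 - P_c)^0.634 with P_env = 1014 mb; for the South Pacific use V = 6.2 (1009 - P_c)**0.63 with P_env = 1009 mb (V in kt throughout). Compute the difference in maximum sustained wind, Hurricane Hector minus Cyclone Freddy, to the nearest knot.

Hurricane Hector: ΔP = 28; V ≈ 6.5 × 28^0.634 ≈ 53.75 kt.
Cyclone Freddy: ΔP = 63; V ≈ 6.2 × 63^0.63 ≈ 84.33 kt.
Difference ≈ 53.75 − 84.33 = -30.58 → -31 kt.

-31 kt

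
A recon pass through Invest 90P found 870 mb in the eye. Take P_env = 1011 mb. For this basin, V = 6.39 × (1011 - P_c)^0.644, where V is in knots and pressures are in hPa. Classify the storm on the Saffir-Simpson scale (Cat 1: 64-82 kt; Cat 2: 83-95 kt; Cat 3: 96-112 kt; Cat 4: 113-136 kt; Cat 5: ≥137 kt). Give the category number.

ΔP = 1011 − 870 = 141 mb.
V ≈ 6.39 × 141^0.644 = 6.39 × 24.22 ≈ 155 kt.
155 kt falls in the Category 5 band.

5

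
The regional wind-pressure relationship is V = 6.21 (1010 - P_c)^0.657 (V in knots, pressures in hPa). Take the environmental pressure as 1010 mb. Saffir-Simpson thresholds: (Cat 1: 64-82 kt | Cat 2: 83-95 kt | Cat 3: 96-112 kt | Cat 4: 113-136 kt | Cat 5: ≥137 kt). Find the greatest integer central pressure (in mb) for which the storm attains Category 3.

Category 3 begins at V = 96 kt.
Required ΔP = (96/6.21)^(1/0.657) = 15.459^1.522 ≈ 64.57 mb.
P_c ≤ 1010 − 64.57 = 945.43, so the highest integer P_c is 945 mb.

945 mb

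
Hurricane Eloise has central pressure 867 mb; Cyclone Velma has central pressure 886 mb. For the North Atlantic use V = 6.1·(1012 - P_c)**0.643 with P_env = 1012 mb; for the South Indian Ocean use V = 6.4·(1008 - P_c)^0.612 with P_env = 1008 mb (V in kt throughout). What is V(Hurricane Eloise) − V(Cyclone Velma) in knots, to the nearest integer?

29 kt

Hurricane Eloise: ΔP = 145; V ≈ 6.1 × 145^0.643 ≈ 149.65 kt.
Cyclone Velma: ΔP = 122; V ≈ 6.4 × 122^0.612 ≈ 121.07 kt.
Difference ≈ 149.65 − 121.07 = 28.58 → 29 kt.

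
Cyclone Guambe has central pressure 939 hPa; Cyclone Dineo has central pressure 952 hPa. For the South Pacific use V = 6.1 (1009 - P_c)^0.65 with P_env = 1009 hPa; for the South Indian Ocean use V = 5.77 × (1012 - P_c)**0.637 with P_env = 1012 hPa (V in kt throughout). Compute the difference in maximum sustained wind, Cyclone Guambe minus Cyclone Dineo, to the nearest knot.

18 kt

Cyclone Guambe: ΔP = 70; V ≈ 6.1 × 70^0.65 ≈ 96.53 kt.
Cyclone Dineo: ΔP = 60; V ≈ 5.77 × 60^0.637 ≈ 78.32 kt.
Difference ≈ 96.53 − 78.32 = 18.21 → 18 kt.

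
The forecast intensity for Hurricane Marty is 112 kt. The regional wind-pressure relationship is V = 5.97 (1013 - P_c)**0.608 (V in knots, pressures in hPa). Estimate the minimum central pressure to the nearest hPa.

ΔP = (V / 5.97)^(1/0.608) = (112/5.97)^1.645.
112/5.97 = 18.760; 18.760^1.645 ≈ 124.21 hPa.
P_c = 1013 − 124.21 = 888.79 ≈ 889 hPa.

889 hPa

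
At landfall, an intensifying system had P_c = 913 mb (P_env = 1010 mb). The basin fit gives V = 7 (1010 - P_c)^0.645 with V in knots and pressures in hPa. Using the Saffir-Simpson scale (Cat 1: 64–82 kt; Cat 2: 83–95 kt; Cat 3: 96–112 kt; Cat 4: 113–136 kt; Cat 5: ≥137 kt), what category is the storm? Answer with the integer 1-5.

4

ΔP = 1010 − 913 = 97 mb.
V ≈ 7 × 97^0.645 = 7 × 19.12 ≈ 134 kt.
134 kt falls in the Category 4 band.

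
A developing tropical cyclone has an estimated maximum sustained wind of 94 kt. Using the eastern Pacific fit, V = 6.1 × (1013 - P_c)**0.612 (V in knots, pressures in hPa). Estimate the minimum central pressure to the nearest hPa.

926 hPa

ΔP = (V / 6.1)^(1/0.612) = (94/6.1)^1.634.
94/6.1 = 15.410; 15.410^1.634 ≈ 87.27 hPa.
P_c = 1013 − 87.27 = 925.73 ≈ 926 hPa.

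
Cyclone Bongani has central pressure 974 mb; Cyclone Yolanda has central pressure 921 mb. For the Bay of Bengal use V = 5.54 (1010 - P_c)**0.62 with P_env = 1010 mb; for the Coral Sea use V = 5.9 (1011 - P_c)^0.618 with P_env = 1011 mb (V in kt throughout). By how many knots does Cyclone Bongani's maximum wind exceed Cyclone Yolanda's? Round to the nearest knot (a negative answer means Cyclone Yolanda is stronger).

Cyclone Bongani: ΔP = 36; V ≈ 5.54 × 36^0.62 ≈ 51.10 kt.
Cyclone Yolanda: ΔP = 90; V ≈ 5.9 × 90^0.618 ≈ 95.19 kt.
Difference ≈ 51.10 − 95.19 = -44.09 → -44 kt.

-44 kt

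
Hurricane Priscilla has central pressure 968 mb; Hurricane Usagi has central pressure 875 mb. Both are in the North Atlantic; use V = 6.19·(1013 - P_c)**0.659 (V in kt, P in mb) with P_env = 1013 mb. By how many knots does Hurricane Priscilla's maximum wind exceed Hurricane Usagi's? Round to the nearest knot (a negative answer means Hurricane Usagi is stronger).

Hurricane Priscilla: ΔP = 45; V ≈ 6.19 × 45^0.659 ≈ 76.06 kt.
Hurricane Usagi: ΔP = 138; V ≈ 6.19 × 138^0.659 ≈ 159.17 kt.
Difference ≈ 76.06 − 159.17 = -83.11 → -83 kt.

-83 kt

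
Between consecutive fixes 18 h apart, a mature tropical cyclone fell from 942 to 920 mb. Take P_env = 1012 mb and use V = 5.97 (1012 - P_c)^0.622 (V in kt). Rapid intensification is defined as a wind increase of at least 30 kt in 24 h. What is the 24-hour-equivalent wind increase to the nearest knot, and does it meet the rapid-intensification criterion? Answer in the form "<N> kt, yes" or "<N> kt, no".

V₁: ΔP = 70, V ≈ 5.97 × 70^0.622 ≈ 83.87 kt.
V₂: ΔP = 92, V ≈ 5.97 × 92^0.622 ≈ 99.41 kt.
ΔV over 18 h = 15.54 kt → 24 h equivalent = 15.54 × 24/18 ≈ 20.72 kt.
21 kt < 30 kt ⇒ not rapid intensification.

21 kt, no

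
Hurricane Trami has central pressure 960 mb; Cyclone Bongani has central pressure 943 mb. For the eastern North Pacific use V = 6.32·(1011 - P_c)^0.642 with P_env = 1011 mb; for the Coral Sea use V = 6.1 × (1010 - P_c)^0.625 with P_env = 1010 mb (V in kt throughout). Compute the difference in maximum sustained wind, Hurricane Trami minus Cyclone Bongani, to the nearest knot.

-6 kt

Hurricane Trami: ΔP = 51; V ≈ 6.32 × 51^0.642 ≈ 78.88 kt.
Cyclone Bongani: ΔP = 67; V ≈ 6.1 × 67^0.625 ≈ 84.46 kt.
Difference ≈ 78.88 − 84.46 = -5.58 → -6 kt.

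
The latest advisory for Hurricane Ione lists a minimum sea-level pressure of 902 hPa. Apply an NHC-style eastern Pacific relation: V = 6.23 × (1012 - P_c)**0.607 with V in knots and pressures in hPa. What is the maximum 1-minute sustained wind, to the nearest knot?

108 kt

ΔP = 1012 − 902 = 110 hPa.
110^0.607 ≈ 17.343.
V ≈ 6.23 × 17.343 ≈ 108.0 kt.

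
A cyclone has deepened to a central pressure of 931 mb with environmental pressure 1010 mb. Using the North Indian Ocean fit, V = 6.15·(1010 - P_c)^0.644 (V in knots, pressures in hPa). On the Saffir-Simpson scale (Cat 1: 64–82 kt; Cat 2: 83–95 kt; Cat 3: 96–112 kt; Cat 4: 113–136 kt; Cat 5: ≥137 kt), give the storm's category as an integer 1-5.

3

ΔP = 1010 − 931 = 79 mb.
V ≈ 6.15 × 79^0.644 = 6.15 × 16.68 ≈ 103 kt.
103 kt falls in the Category 3 band.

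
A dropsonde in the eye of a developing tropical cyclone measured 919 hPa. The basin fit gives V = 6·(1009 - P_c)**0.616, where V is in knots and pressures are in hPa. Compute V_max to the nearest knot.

96 kt

ΔP = 1009 − 919 = 90 hPa.
90^0.616 ≈ 15.989.
V ≈ 6 × 15.989 ≈ 95.9 kt.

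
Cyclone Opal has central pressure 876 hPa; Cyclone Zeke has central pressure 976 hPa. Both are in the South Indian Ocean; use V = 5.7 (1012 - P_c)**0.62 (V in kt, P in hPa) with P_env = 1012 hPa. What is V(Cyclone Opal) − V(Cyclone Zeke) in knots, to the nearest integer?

Cyclone Opal: ΔP = 136; V ≈ 5.7 × 136^0.62 ≈ 119.86 kt.
Cyclone Zeke: ΔP = 36; V ≈ 5.7 × 36^0.62 ≈ 52.58 kt.
Difference ≈ 119.86 − 52.58 = 67.28 → 67 kt.

67 kt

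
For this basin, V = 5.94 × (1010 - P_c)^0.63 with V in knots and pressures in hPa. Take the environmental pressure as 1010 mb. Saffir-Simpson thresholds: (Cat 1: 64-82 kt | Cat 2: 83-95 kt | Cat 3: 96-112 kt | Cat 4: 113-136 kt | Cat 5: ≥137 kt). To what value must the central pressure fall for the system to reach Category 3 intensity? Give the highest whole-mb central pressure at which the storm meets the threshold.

927 mb

Category 3 begins at V = 96 kt.
Required ΔP = (96/5.94)^(1/0.63) = 16.162^1.587 ≈ 82.84 mb.
P_c ≤ 1010 − 82.84 = 927.16, so the highest integer P_c is 927 mb.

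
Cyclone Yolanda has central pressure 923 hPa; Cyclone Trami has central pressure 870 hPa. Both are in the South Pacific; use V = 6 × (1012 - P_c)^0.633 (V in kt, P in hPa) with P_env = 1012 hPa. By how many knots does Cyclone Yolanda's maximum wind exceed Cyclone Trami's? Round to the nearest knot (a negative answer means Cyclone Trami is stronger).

-35 kt

Cyclone Yolanda: ΔP = 89; V ≈ 6 × 89^0.633 ≈ 102.83 kt.
Cyclone Trami: ΔP = 142; V ≈ 6 × 142^0.633 ≈ 138.21 kt.
Difference ≈ 102.83 − 138.21 = -35.38 → -35 kt.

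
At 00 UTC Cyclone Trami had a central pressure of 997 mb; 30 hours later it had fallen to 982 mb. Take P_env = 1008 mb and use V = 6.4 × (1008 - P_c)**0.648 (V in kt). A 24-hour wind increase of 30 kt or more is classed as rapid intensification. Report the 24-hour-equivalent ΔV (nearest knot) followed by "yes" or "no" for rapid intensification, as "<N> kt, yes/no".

V₁: ΔP = 11, V ≈ 6.4 × 11^0.648 ≈ 30.27 kt.
V₂: ΔP = 26, V ≈ 6.4 × 26^0.648 ≈ 52.85 kt.
ΔV over 30 h = 22.58 kt → 24 h equivalent = 22.58 × 24/30 ≈ 18.06 kt.
18 kt < 30 kt ⇒ not rapid intensification.

18 kt, no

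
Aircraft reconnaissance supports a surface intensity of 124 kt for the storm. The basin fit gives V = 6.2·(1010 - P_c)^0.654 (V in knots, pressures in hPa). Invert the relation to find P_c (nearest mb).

ΔP = (V / 6.2)^(1/0.654) = (124/6.2)^1.529.
124/6.2 = 20.000; 20.000^1.529 ≈ 97.58 mb.
P_c = 1010 − 97.58 = 912.42 ≈ 912 mb.

912 mb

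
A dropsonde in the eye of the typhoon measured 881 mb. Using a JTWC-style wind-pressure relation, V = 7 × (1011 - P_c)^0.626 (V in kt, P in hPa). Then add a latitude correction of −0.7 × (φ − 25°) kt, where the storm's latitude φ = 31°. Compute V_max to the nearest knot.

ΔP = 1011 − 881 = 130 mb.
130^0.626 ≈ 21.054.
V ≈ 7 × 21.054 ≈ 147.4 kt.
Latitude correction: −0.7 × (31 − 25) = -4.2 kt.
Corrected V ≈ 143.2 kt → 143 kt.

143 kt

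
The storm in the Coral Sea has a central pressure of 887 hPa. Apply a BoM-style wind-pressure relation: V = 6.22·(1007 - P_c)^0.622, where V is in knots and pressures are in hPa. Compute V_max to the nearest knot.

122 kt

ΔP = 1007 − 887 = 120 hPa.
120^0.622 ≈ 19.645.
V ≈ 6.22 × 19.645 ≈ 122.2 kt.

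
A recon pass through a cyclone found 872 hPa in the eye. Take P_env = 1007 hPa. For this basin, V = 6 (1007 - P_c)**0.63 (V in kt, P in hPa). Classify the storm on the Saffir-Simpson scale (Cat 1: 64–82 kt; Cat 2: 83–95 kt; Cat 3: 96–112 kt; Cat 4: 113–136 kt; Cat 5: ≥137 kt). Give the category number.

4

ΔP = 1007 − 872 = 135 hPa.
V ≈ 6 × 135^0.63 = 6 × 21.98 ≈ 132 kt.
132 kt falls in the Category 4 band.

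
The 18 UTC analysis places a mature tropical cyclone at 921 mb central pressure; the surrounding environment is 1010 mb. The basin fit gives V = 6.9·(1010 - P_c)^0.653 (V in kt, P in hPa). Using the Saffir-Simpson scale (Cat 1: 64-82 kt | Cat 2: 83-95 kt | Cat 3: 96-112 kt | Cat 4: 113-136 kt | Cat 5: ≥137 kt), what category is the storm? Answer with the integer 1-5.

4

ΔP = 1010 − 921 = 89 mb.
V ≈ 6.9 × 89^0.653 = 6.9 × 18.75 ≈ 129 kt.
129 kt falls in the Category 4 band.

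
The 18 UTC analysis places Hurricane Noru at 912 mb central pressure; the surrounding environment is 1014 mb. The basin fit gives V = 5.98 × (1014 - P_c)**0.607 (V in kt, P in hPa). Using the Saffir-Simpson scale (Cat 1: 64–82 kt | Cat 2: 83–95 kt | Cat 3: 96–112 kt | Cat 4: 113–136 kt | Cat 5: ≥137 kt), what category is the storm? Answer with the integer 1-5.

ΔP = 1014 − 912 = 102 mb.
V ≈ 5.98 × 102^0.607 = 5.98 × 16.57 ≈ 99 kt.
99 kt falls in the Category 3 band.

3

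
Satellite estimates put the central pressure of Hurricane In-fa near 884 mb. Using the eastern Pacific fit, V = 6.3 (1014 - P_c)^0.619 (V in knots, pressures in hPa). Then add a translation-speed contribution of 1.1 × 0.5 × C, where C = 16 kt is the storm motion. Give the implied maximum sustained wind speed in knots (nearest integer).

137 kt

ΔP = 1014 − 884 = 130 mb.
130^0.619 ≈ 20.348.
V ≈ 6.3 × 20.348 ≈ 128.2 kt.
Translation term: 1.1 × 0.5 × 16 = 8.8 kt.
Corrected V ≈ 137 kt → 137 kt.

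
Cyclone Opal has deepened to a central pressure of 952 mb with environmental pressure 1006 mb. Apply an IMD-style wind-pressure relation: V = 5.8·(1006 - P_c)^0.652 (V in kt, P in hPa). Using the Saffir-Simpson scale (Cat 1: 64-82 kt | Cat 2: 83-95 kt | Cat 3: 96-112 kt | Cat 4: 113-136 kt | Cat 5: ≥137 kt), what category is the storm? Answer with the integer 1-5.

ΔP = 1006 − 952 = 54 mb.
V ≈ 5.8 × 54^0.652 = 5.8 × 13.47 ≈ 78 kt.
78 kt falls in the Category 1 band.

1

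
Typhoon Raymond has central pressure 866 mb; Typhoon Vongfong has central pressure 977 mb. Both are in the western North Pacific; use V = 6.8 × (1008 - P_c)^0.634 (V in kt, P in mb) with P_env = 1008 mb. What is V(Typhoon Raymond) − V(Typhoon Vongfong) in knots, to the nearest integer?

Typhoon Raymond: ΔP = 142; V ≈ 6.8 × 142^0.634 ≈ 157.42 kt.
Typhoon Vongfong: ΔP = 31; V ≈ 6.8 × 31^0.634 ≈ 59.98 kt.
Difference ≈ 157.42 − 59.98 = 97.44 → 97 kt.

97 kt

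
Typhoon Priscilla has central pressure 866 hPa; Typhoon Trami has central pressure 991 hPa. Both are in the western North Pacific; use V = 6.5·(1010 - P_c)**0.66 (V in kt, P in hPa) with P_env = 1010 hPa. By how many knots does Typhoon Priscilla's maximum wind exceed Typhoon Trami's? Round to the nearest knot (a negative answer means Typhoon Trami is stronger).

Typhoon Priscilla: ΔP = 144; V ≈ 6.5 × 144^0.66 ≈ 172.76 kt.
Typhoon Trami: ΔP = 19; V ≈ 6.5 × 19^0.66 ≈ 45.38 kt.
Difference ≈ 172.76 − 45.38 = 127.38 → 127 kt.

127 kt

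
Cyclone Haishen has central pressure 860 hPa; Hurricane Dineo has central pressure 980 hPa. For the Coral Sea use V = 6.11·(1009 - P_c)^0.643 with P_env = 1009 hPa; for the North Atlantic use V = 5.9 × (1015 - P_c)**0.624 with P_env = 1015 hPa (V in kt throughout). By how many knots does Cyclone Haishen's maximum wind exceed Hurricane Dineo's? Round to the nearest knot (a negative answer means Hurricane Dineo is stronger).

Cyclone Haishen: ΔP = 149; V ≈ 6.11 × 149^0.643 ≈ 152.55 kt.
Hurricane Dineo: ΔP = 35; V ≈ 5.9 × 35^0.624 ≈ 54.24 kt.
Difference ≈ 152.55 − 54.24 = 98.31 → 98 kt.

98 kt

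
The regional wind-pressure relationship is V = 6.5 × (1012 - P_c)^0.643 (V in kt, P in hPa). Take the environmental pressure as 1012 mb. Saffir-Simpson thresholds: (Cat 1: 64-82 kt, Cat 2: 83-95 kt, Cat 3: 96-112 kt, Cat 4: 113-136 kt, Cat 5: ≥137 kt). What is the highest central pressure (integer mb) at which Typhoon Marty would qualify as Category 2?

Category 2 begins at V = 83 kt.
Required ΔP = (83/6.5)^(1/0.643) = 12.769^1.555 ≈ 52.52 mb.
P_c ≤ 1012 − 52.52 = 959.48, so the highest integer P_c is 959 mb.

959 mb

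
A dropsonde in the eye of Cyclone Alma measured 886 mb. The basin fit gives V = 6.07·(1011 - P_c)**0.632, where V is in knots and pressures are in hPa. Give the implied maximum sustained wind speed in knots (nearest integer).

ΔP = 1011 − 886 = 125 mb.
125^0.632 ≈ 21.147.
V ≈ 6.07 × 21.147 ≈ 128.4 kt.

128 kt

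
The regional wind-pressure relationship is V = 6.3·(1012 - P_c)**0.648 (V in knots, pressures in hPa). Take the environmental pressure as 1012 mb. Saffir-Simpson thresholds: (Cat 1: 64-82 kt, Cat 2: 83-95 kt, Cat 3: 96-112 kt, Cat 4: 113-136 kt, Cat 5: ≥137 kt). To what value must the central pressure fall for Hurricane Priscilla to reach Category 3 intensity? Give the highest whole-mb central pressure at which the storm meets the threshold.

945 mb

Category 3 begins at V = 96 kt.
Required ΔP = (96/6.3)^(1/0.648) = 15.238^1.543 ≈ 66.91 mb.
P_c ≤ 1012 − 66.91 = 945.09, so the highest integer P_c is 945 mb.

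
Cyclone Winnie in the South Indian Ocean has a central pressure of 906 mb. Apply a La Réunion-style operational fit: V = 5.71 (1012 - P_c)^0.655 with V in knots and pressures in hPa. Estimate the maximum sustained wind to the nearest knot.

ΔP = 1012 − 906 = 106 mb.
106^0.655 ≈ 21.212.
V ≈ 5.71 × 21.212 ≈ 121.1 kt.

121 kt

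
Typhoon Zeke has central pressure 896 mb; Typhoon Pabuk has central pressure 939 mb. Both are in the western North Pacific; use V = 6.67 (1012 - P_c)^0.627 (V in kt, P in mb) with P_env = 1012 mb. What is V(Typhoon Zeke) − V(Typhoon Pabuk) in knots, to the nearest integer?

Typhoon Zeke: ΔP = 116; V ≈ 6.67 × 116^0.627 ≈ 131.38 kt.
Typhoon Pabuk: ΔP = 73; V ≈ 6.67 × 73^0.627 ≈ 98.27 kt.
Difference ≈ 131.38 − 98.27 = 33.11 → 33 kt.

33 kt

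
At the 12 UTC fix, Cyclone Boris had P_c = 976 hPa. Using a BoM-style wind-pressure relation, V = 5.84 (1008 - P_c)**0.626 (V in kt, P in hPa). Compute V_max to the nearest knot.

ΔP = 1008 − 976 = 32 hPa.
32^0.626 ≈ 8.754.
V ≈ 5.84 × 8.754 ≈ 51.1 kt.

51 kt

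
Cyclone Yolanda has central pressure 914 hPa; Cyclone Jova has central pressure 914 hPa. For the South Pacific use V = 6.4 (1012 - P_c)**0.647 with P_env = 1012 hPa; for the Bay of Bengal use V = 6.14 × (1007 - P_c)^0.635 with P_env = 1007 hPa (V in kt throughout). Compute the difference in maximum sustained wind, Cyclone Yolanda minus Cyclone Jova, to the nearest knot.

Cyclone Yolanda: ΔP = 98; V ≈ 6.4 × 98^0.647 ≈ 124.31 kt.
Cyclone Jova: ΔP = 93; V ≈ 6.14 × 93^0.635 ≈ 109.18 kt.
Difference ≈ 124.31 − 109.18 = 15.13 → 15 kt.

15 kt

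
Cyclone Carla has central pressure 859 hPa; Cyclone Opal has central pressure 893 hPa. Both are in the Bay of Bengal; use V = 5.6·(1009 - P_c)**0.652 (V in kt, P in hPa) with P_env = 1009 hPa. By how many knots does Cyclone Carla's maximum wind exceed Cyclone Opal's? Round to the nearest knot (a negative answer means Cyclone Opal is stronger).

Cyclone Carla: ΔP = 150; V ≈ 5.6 × 150^0.652 ≈ 146.89 kt.
Cyclone Opal: ΔP = 116; V ≈ 5.6 × 116^0.652 ≈ 124.23 kt.
Difference ≈ 146.89 − 124.23 = 22.66 → 23 kt.

23 kt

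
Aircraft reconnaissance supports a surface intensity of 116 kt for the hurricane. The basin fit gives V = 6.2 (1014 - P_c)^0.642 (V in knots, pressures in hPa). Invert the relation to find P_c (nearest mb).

ΔP = (V / 6.2)^(1/0.642) = (116/6.2)^1.558.
116/6.2 = 18.710; 18.710^1.558 ≈ 95.81 mb.
P_c = 1014 − 95.81 = 918.19 ≈ 918 mb.

918 mb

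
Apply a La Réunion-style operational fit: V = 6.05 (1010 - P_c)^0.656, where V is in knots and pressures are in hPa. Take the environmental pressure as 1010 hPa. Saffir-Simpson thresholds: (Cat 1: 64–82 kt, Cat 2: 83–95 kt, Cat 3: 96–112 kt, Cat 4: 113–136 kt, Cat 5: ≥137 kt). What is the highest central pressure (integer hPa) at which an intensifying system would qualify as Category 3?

942 hPa

Category 3 begins at V = 96 kt.
Required ΔP = (96/6.05)^(1/0.656) = 15.868^1.524 ≈ 67.62 hPa.
P_c ≤ 1010 − 67.62 = 942.38, so the highest integer P_c is 942 hPa.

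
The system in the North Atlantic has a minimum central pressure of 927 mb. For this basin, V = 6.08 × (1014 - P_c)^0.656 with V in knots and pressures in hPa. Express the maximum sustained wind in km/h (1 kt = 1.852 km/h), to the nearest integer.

ΔP = 1014 − 927 = 87 mb.
V ≈ 6.08 × 87^0.656 = 6.08 × 18.721 ≈ 113.823 kt.
113.823 × 1.852 ≈ 210.80 km/h → 211 km/h.

211 km/h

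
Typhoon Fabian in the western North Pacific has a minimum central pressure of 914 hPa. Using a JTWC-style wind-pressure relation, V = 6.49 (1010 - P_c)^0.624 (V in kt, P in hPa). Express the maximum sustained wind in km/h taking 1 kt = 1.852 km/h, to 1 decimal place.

207.4 km/h

ΔP = 1010 − 914 = 96 hPa.
V ≈ 6.49 × 96^0.624 = 6.49 × 17.256 ≈ 111.991 kt.
111.991 × 1.852 ≈ 207.41 km/h → 207.4 km/h.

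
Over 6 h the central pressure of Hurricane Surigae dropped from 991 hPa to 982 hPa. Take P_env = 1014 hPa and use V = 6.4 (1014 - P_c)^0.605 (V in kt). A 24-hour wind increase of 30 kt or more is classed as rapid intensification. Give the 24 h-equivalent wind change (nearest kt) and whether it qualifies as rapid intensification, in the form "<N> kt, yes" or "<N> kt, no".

38 kt, yes

V₁: ΔP = 23, V ≈ 6.4 × 23^0.605 ≈ 42.66 kt.
V₂: ΔP = 32, V ≈ 6.4 × 32^0.605 ≈ 52.09 kt.
ΔV over 6 h = 9.43 kt → 24 h equivalent = 9.43 × 24/6 ≈ 37.72 kt.
38 kt ≥ 30 kt ⇒ rapid intensification.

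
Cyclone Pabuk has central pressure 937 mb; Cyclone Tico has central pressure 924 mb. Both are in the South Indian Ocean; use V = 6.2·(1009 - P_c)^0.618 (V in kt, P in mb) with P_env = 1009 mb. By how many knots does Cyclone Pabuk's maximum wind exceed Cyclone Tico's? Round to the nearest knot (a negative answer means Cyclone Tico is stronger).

Cyclone Pabuk: ΔP = 72; V ≈ 6.2 × 72^0.618 ≈ 87.14 kt.
Cyclone Tico: ΔP = 85; V ≈ 6.2 × 85^0.618 ≈ 96.55 kt.
Difference ≈ 87.14 − 96.55 = -9.41 → -9 kt.

-9 kt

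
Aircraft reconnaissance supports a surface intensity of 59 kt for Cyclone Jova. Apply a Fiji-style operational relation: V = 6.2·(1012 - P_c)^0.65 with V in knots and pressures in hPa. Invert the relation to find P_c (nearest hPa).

ΔP = (V / 6.2)^(1/0.65) = (59/6.2)^1.538.
59/6.2 = 9.516; 9.516^1.538 ≈ 32.01 hPa.
P_c = 1012 − 32.01 = 979.99 ≈ 980 hPa.

980 hPa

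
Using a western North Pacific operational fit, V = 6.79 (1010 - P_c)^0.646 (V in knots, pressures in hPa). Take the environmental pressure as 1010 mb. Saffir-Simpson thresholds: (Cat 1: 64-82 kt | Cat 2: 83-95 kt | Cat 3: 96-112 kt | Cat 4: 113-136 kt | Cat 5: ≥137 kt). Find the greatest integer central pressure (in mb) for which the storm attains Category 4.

Category 4 begins at V = 113 kt.
Required ΔP = (113/6.79)^(1/0.646) = 16.642^1.548 ≈ 77.70 mb.
P_c ≤ 1010 − 77.70 = 932.30, so the highest integer P_c is 932 mb.

932 mb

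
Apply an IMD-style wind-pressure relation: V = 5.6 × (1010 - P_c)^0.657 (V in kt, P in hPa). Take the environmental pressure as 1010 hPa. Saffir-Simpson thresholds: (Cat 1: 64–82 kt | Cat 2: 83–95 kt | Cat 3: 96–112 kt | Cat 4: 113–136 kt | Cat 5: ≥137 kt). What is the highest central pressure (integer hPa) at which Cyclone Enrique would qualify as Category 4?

Category 4 begins at V = 113 kt.
Required ΔP = (113/5.6)^(1/0.657) = 20.179^1.522 ≈ 96.86 hPa.
P_c ≤ 1010 − 96.86 = 913.14, so the highest integer P_c is 913 hPa.

913 hPa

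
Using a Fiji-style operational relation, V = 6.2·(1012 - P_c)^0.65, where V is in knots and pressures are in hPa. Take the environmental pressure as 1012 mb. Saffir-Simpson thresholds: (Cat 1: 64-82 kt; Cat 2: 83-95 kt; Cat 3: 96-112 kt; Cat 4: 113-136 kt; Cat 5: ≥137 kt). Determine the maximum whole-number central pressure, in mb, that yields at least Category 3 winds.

Category 3 begins at V = 96 kt.
Required ΔP = (96/6.2)^(1/0.65) = 15.484^1.538 ≈ 67.70 mb.
P_c ≤ 1012 − 67.70 = 944.30, so the highest integer P_c is 944 mb.

944 mb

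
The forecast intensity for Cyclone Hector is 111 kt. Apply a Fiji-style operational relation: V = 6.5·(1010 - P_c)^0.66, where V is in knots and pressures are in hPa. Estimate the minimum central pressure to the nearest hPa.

936 hPa

ΔP = (V / 6.5)^(1/0.66) = (111/6.5)^1.515.
111/6.5 = 17.077; 17.077^1.515 ≈ 73.67 hPa.
P_c = 1010 − 73.67 = 936.33 ≈ 936 hPa.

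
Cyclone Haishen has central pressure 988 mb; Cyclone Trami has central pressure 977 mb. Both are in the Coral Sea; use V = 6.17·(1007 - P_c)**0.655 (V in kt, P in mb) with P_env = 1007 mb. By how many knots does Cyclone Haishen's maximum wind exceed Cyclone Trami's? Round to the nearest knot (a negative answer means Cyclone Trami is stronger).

Cyclone Haishen: ΔP = 19; V ≈ 6.17 × 19^0.655 ≈ 42.45 kt.
Cyclone Trami: ΔP = 30; V ≈ 6.17 × 30^0.655 ≈ 57.25 kt.
Difference ≈ 42.45 − 57.25 = -14.80 → -15 kt.

-15 kt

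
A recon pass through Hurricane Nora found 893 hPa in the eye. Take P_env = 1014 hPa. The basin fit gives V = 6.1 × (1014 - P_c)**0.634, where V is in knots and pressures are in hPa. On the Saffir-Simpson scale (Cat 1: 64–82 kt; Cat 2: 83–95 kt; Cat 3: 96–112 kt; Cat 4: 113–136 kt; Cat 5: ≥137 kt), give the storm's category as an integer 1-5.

4

ΔP = 1014 − 893 = 121 hPa.
V ≈ 6.1 × 121^0.634 = 6.1 × 20.92 ≈ 128 kt.
128 kt falls in the Category 4 band.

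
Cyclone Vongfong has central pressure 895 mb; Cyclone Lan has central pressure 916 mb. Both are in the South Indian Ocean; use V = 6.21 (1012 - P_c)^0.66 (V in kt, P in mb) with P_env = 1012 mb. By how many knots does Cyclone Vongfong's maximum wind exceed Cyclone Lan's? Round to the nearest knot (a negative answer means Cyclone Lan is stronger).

18 kt

Cyclone Vongfong: ΔP = 117; V ≈ 6.21 × 117^0.66 ≈ 143.91 kt.
Cyclone Lan: ΔP = 96; V ≈ 6.21 × 96^0.66 ≈ 126.30 kt.
Difference ≈ 143.91 − 126.30 = 17.61 → 18 kt.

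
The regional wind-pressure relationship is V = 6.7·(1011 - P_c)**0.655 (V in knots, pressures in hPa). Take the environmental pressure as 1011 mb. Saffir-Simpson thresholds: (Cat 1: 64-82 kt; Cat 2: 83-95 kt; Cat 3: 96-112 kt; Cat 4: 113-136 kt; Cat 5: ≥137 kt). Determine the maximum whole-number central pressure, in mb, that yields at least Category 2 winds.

Category 2 begins at V = 83 kt.
Required ΔP = (83/6.7)^(1/0.655) = 12.388^1.527 ≈ 46.63 mb.
P_c ≤ 1011 − 46.63 = 964.37, so the highest integer P_c is 964 mb.

964 mb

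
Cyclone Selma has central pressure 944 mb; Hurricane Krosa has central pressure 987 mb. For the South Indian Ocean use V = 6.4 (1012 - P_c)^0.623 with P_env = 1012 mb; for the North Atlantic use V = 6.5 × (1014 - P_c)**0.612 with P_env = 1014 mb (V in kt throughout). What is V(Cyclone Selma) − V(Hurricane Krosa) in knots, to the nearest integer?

Cyclone Selma: ΔP = 68; V ≈ 6.4 × 68^0.623 ≈ 88.68 kt.
Hurricane Krosa: ΔP = 27; V ≈ 6.5 × 27^0.612 ≈ 48.85 kt.
Difference ≈ 88.68 − 48.85 = 39.83 → 40 kt.

40 kt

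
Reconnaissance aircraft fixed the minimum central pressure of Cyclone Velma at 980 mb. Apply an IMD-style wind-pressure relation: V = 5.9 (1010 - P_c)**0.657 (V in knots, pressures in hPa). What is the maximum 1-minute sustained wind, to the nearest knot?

ΔP = 1010 − 980 = 30 mb.
30^0.657 ≈ 9.343.
V ≈ 5.9 × 9.343 ≈ 55.1 kt.

55 kt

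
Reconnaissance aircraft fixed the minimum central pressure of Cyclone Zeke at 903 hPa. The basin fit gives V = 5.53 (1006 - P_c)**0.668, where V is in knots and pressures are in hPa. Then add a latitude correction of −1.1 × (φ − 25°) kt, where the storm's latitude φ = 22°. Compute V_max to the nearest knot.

126 kt

ΔP = 1006 − 903 = 103 hPa.
103^0.668 ≈ 22.109.
V ≈ 5.53 × 22.109 ≈ 122.3 kt.
Latitude correction: −1.1 × (22 − 25) = 3.3 kt.
Corrected V ≈ 125.6 kt → 126 kt.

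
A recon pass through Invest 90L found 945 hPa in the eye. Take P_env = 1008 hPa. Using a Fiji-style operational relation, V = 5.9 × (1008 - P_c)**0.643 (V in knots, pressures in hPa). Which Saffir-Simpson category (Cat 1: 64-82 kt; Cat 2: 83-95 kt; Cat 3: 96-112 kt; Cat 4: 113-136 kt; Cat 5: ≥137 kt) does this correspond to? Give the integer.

ΔP = 1008 − 945 = 63 hPa.
V ≈ 5.9 × 63^0.643 = 5.9 × 14.35 ≈ 85 kt.
85 kt falls in the Category 2 band.

2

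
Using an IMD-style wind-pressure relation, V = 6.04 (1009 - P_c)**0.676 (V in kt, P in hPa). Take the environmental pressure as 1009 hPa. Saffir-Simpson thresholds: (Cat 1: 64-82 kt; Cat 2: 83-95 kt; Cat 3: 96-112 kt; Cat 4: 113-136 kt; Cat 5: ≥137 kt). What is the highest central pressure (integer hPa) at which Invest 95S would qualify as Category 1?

976 hPa

Category 1 begins at V = 64 kt.
Required ΔP = (64/6.04)^(1/0.676) = 10.596^1.479 ≈ 32.85 hPa.
P_c ≤ 1009 − 32.85 = 976.15, so the highest integer P_c is 976 hPa.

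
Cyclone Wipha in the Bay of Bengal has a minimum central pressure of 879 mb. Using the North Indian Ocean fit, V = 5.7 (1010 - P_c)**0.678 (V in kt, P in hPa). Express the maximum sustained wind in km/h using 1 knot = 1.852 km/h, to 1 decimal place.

ΔP = 1010 − 879 = 131 mb.
V ≈ 5.7 × 131^0.678 = 5.7 × 27.259 ≈ 155.376 kt.
155.376 × 1.852 ≈ 287.76 km/h → 287.8 km/h.

287.8 km/h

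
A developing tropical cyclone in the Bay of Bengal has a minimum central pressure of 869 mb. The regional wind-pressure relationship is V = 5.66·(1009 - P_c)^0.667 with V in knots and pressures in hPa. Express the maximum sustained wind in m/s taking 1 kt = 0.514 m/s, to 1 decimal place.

ΔP = 1009 − 869 = 140 mb.
V ≈ 5.66 × 140^0.667 = 5.66 × 27.006 ≈ 152.856 kt.
152.856 × 0.514 ≈ 78.57 m/s → 78.6 m/s.

78.6 m/s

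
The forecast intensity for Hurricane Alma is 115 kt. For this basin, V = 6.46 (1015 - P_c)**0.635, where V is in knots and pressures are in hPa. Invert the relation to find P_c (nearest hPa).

ΔP = (V / 6.46)^(1/0.635) = (115/6.46)^1.575.
115/6.46 = 17.802; 17.802^1.575 ≈ 93.16 hPa.
P_c = 1015 − 93.16 = 921.84 ≈ 922 hPa.

922 hPa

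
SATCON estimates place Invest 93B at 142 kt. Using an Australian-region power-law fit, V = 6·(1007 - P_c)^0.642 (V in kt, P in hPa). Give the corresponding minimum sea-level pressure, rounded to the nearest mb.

869 mb

ΔP = (V / 6)^(1/0.642) = (142/6)^1.558.
142/6 = 23.667; 23.667^1.558 ≈ 138.17 mb.
P_c = 1007 − 138.17 = 868.83 ≈ 869 mb.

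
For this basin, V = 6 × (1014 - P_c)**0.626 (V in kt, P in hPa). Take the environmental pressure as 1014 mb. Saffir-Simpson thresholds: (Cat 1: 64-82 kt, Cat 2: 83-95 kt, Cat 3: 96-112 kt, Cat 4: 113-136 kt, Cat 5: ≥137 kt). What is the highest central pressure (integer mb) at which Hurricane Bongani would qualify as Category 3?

Category 3 begins at V = 96 kt.
Required ΔP = (96/6)^(1/0.626) = 16.000^1.597 ≈ 83.85 mb.
P_c ≤ 1014 − 83.85 = 930.15, so the highest integer P_c is 930 mb.

930 mb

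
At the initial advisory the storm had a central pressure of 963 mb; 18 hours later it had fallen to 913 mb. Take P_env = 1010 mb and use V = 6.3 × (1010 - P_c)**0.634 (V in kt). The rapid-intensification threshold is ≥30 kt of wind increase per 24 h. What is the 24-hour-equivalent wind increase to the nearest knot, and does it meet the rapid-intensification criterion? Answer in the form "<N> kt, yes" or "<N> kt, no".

56 kt, yes

V₁: ΔP = 47, V ≈ 6.3 × 47^0.634 ≈ 72.35 kt.
V₂: ΔP = 97, V ≈ 6.3 × 97^0.634 ≈ 114.54 kt.
ΔV over 18 h = 42.19 kt → 24 h equivalent = 42.19 × 24/18 ≈ 56.25 kt.
56 kt ≥ 30 kt ⇒ rapid intensification.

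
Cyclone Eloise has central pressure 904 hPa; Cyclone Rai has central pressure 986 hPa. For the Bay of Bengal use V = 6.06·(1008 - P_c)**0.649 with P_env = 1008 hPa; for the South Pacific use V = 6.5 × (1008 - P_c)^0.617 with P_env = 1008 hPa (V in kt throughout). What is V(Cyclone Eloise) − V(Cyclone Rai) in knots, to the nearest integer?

Cyclone Eloise: ΔP = 104; V ≈ 6.06 × 104^0.649 ≈ 123.46 kt.
Cyclone Rai: ΔP = 22; V ≈ 6.5 × 22^0.617 ≈ 43.77 kt.
Difference ≈ 123.46 − 43.77 = 79.69 → 80 kt.

80 kt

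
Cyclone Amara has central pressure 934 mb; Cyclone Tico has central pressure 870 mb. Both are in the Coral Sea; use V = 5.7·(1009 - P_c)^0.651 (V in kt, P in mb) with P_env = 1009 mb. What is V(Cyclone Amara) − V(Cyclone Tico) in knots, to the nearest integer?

-47 kt

Cyclone Amara: ΔP = 75; V ≈ 5.7 × 75^0.651 ≈ 94.74 kt.
Cyclone Tico: ΔP = 139; V ≈ 5.7 × 139^0.651 ≈ 141.57 kt.
Difference ≈ 94.74 − 141.57 = -46.83 → -47 kt.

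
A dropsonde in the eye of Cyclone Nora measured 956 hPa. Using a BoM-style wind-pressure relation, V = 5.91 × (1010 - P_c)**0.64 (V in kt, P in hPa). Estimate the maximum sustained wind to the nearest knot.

ΔP = 1010 − 956 = 54 hPa.
54^0.64 ≈ 12.845.
V ≈ 5.91 × 12.845 ≈ 75.9 kt.

76 kt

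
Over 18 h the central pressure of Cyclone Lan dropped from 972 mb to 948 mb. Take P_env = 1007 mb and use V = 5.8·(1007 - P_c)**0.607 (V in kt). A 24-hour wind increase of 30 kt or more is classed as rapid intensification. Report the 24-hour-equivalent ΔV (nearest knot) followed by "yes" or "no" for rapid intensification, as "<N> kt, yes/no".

V₁: ΔP = 35, V ≈ 5.8 × 35^0.607 ≈ 50.20 kt.
V₂: ΔP = 59, V ≈ 5.8 × 59^0.607 ≈ 68.92 kt.
ΔV over 18 h = 18.72 kt → 24 h equivalent = 18.72 × 24/18 ≈ 24.96 kt.
25 kt < 30 kt ⇒ not rapid intensification.

25 kt, no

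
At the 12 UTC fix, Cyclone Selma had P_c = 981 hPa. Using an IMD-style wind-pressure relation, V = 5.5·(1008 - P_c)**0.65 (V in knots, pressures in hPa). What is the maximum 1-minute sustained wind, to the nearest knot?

ΔP = 1008 − 981 = 27 hPa.
27^0.65 ≈ 8.519.
V ≈ 5.5 × 8.519 ≈ 46.9 kt.

47 kt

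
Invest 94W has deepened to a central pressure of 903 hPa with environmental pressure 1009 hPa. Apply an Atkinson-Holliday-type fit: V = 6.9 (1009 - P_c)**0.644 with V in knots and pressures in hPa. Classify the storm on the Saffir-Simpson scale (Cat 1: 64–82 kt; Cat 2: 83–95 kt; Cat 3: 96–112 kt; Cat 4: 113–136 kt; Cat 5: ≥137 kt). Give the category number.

ΔP = 1009 − 903 = 106 hPa.
V ≈ 6.9 × 106^0.644 = 6.9 × 20.15 ≈ 139 kt.
139 kt falls in the Category 5 band.

5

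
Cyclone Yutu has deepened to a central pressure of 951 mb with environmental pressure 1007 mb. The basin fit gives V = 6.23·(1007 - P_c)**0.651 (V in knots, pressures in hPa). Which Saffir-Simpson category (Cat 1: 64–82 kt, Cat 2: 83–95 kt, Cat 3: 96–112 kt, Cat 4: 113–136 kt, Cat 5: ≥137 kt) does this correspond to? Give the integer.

2

ΔP = 1007 − 951 = 56 mb.
V ≈ 6.23 × 56^0.651 = 6.23 × 13.74 ≈ 86 kt.
86 kt falls in the Category 2 band.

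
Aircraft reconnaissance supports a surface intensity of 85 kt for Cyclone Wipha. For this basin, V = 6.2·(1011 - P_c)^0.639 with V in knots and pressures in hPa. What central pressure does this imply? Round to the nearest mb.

ΔP = (V / 6.2)^(1/0.639) = (85/6.2)^1.565.
85/6.2 = 13.710; 13.710^1.565 ≈ 60.17 mb.
P_c = 1011 − 60.17 = 950.83 ≈ 951 mb.

951 mb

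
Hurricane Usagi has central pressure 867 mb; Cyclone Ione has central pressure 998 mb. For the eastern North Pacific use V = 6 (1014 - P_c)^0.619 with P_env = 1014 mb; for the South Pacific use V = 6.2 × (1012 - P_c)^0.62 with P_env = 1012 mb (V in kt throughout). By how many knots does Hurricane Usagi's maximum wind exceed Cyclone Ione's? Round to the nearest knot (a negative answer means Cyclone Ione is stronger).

Hurricane Usagi: ΔP = 147; V ≈ 6 × 147^0.619 ≈ 131.74 kt.
Cyclone Ione: ΔP = 14; V ≈ 6.2 × 14^0.62 ≈ 31.84 kt.
Difference ≈ 131.74 − 31.84 = 99.90 → 100 kt.

100 kt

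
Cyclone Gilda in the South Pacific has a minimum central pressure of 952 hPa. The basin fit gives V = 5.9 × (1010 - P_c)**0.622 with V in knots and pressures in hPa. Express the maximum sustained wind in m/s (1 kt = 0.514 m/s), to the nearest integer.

38 m/s

ΔP = 1010 − 952 = 58 hPa.
V ≈ 5.9 × 58^0.622 = 5.9 × 12.498 ≈ 73.740 kt.
73.740 × 0.514 ≈ 37.90 m/s → 38 m/s.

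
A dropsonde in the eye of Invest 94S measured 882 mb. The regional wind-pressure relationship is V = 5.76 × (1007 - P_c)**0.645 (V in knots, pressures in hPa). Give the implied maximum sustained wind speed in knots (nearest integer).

ΔP = 1007 − 882 = 125 mb.
125^0.645 ≈ 22.517.
V ≈ 5.76 × 22.517 ≈ 129.7 kt.

130 kt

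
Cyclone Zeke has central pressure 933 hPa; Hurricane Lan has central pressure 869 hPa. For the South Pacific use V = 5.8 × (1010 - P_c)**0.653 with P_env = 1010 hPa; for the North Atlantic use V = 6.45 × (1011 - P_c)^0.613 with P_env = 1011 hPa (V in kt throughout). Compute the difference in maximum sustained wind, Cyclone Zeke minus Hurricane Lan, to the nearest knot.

Cyclone Zeke: ΔP = 77; V ≈ 5.8 × 77^0.653 ≈ 98.93 kt.
Hurricane Lan: ΔP = 142; V ≈ 6.45 × 142^0.613 ≈ 134.56 kt.
Difference ≈ 98.93 − 134.56 = -35.63 → -36 kt.

-36 kt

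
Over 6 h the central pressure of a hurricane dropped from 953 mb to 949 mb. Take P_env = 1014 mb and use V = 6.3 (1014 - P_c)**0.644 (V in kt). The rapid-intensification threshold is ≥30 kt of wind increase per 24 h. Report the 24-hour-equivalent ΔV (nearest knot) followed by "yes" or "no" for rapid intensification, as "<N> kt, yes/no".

15 kt, no

V₁: ΔP = 61, V ≈ 6.3 × 61^0.644 ≈ 88.94 kt.
V₂: ΔP = 65, V ≈ 6.3 × 65^0.644 ≈ 92.65 kt.
ΔV over 6 h = 3.71 kt → 24 h equivalent = 3.71 × 24/6 ≈ 14.84 kt.
15 kt < 30 kt ⇒ not rapid intensification.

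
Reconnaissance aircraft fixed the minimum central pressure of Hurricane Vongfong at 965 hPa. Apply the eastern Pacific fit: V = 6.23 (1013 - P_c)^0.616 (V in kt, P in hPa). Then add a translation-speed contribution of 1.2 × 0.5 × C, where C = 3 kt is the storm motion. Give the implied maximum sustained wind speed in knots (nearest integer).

69 kt

ΔP = 1013 − 965 = 48 hPa.
48^0.616 ≈ 10.855.
V ≈ 6.23 × 10.855 ≈ 67.6 kt.
Translation term: 1.2 × 0.5 × 3 = 1.8 kt.
Corrected V ≈ 69.4 kt → 69 kt.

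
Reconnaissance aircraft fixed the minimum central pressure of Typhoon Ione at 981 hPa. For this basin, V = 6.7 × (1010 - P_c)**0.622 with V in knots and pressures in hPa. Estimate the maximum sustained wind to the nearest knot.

54 kt

ΔP = 1010 − 981 = 29 hPa.
29^0.622 ≈ 8.121.
V ≈ 6.7 × 8.121 ≈ 54.4 kt.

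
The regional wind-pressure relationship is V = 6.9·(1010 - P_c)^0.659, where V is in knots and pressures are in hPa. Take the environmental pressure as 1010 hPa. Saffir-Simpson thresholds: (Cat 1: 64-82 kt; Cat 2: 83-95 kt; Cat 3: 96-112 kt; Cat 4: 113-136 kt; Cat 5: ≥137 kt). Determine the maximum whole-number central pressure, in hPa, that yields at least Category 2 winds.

966 hPa

Category 2 begins at V = 83 kt.
Required ΔP = (83/6.9)^(1/0.659) = 12.029^1.517 ≈ 43.57 hPa.
P_c ≤ 1010 − 43.57 = 966.43, so the highest integer P_c is 966 hPa.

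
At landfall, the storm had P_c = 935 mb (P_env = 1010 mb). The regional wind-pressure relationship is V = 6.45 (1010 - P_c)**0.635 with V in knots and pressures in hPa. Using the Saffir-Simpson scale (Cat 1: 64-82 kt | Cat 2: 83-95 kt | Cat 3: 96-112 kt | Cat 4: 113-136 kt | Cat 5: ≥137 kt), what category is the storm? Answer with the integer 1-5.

3

ΔP = 1010 − 935 = 75 mb.
V ≈ 6.45 × 75^0.635 = 6.45 × 15.51 ≈ 100 kt.
100 kt falls in the Category 3 band.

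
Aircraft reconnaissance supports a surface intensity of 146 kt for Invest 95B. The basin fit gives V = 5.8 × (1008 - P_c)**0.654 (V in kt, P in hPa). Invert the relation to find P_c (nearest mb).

ΔP = (V / 5.8)^(1/0.654) = (146/5.8)^1.529.
146/5.8 = 25.172; 25.172^1.529 ≈ 138.70 mb.
P_c = 1008 − 138.70 = 869.30 ≈ 869 mb.

869 mb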